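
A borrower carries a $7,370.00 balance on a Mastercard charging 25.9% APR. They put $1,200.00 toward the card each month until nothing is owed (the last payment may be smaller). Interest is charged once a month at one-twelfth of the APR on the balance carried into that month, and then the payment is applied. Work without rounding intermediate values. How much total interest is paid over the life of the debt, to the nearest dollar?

$624

Monthly rate r = 25.9%/12 = 2.15833% = 0.0215833.
Payoff takes n = ⌈−ln(1 − rB₀/P)/ln(1+r)⌉ = ⌈6.660⌉ = 7 payments; the last is $794.34.
Total paid = 6·$1,200.00 + $794.34 = $7,994.34.
Total interest = total paid − principal = $7,994.34 − $7,370.00 = $624.34.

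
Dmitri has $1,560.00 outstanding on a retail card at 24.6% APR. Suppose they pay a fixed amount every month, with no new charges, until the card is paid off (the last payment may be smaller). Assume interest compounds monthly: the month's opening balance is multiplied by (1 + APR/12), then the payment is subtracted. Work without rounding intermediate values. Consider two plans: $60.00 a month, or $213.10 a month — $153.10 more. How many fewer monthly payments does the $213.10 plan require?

Monthly rate r = 24.6%/12 = 2.05% = 0.0205.
At $60.00/mo: n = ⌈−ln(1 − rB₀/P)/ln(1+r)⌉ = 38 payments (last $31.48); total interest = total paid − $1,560.00 = $691.48.
At $213.10/mo: 9 payments (last $2.76); total interest $147.56.
Payments saved = 38 − 9 = 29.

29 fewer payments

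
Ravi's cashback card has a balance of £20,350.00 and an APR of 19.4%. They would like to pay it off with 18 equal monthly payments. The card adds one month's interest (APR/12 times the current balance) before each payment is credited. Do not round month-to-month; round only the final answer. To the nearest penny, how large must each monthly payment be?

Monthly rate r = 19.4%/12 = 1.61667% = 0.0161667.
Level-payment amortization: P = B₀·r / (1 − (1+r)^(−n)) = 20350.00·0.0161667 / (1 − 1.01617^(−18)).
Denominator 1 − (1+r)^(−18) = 0.250742677.
P = 328.992 / 0.250742677 ≈ 1312.07.

£1,312.07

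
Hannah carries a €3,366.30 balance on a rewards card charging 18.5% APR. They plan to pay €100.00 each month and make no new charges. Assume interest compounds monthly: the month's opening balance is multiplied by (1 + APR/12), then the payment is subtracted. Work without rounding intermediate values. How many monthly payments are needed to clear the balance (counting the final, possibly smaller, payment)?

48 months

Monthly rate r = 18.5%/12 = 1.54167% = 0.0154167.
Recurrence: B ← B·(1+r) − €100.00.
Month 1: interest €51.90; balance after payment €3,318.20.
Month 2: interest €51.16; balance after payment €3,269.35.
Closed form: n = −ln(1 − rB₀/P)/ln(1+r) = −ln(0.48103)/ln(1.01542) ≈ 47.835, so the balance reaches zero during payment 48.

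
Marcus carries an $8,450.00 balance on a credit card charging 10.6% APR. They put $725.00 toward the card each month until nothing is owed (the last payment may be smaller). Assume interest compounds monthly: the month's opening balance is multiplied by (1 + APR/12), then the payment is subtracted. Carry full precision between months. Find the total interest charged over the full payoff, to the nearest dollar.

Monthly rate r = 10.6%/12 = 0.883333% = 0.00883333.
Payoff takes n = ⌈−ln(1 − rB₀/P)/ln(1+r)⌉ = ⌈12.354⌉ = 13 payments; the last is $257.41.
Total paid = 12·$725.00 + $257.41 = $8,957.41.
Total interest = total paid − principal = $8,957.41 − $8,450.00 = $507.41.

$507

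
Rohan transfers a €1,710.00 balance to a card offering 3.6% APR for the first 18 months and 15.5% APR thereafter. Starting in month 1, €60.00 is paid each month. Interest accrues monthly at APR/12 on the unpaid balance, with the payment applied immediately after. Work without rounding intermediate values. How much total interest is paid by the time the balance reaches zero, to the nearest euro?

€130

Promo months 1–18 at r₀ = 3.6%/12 = 0.003; months 19+ at r₁ = 15.5%/12 = 0.0129167.
After month 18: iterate B ← B·(1+r₀) − €60.00 for 18 months → €696.75.
Then at r₁ with €60.00/mo: n₂ = −ln(1 − r₁·B/P)/ln(1+r₁) ≈ 12.66 → 13 more payments.
Total paid = 30·€60.00 + €39.85 = €1,839.85; interest = €1,839.85 − €1,710.00 = €129.85.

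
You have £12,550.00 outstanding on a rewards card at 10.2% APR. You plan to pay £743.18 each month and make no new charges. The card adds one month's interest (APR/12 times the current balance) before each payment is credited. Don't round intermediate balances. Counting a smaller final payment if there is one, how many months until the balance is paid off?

Monthly rate r = 10.2%/12 = 0.85% = 0.0085.
Recurrence: B ← B·(1+r) − £743.18.
Month 1: interest £106.67; balance after payment £11,913.49.
Month 2: interest £101.26; balance after payment £11,271.58.
Closed form: n = −ln(1 − rB₀/P)/ln(1+r) = −ln(0.85646)/ln(1.0085) ≈ 18.306, so the balance reaches zero during payment 19.

19 months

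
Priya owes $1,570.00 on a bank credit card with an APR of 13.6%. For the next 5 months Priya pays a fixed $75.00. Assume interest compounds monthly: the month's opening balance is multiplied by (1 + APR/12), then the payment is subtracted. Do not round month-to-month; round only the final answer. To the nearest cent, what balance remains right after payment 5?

$1,277.41

Monthly rate r = 13.6%/12 = 1.13333% = 0.0113333.
Each month: B ← B·(1+r) − $75.00.
Month 1: interest $17.79; balance after payment $1,512.79.
Month 2: interest $17.14; balance after payment $1,454.94.
Month 3: interest $16.49; balance after payment $1,396.43.
Month 4: interest $15.83; balance after payment $1,337.25.
Month 5: interest $15.16; balance after payment $1,277.41.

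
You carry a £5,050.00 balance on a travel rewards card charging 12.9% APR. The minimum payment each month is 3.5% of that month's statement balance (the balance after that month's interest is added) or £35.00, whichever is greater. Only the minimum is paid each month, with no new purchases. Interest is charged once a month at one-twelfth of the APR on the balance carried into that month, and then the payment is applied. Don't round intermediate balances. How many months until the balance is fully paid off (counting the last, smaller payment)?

Monthly rate r = 12.9%/12 = 1.075% = 0.01075.
While 3.5% of the post-interest balance exceeds £35.00, each month B ← (B·(1+r))·(1 − 0.035), i.e. B shrinks by the factor (1+r)·0.965 = 0.97537.
This holds for months 1–66. Entering month 67 the balance is £974.05; 3.5% of the post-interest balance is now below £35.00, so the flat £35.00 minimum applies from here.
From month 67 a fixed £35.00 at rate r clears £974.05 in 34 more payments. Total: 66 + 34 = 100 months.

100 months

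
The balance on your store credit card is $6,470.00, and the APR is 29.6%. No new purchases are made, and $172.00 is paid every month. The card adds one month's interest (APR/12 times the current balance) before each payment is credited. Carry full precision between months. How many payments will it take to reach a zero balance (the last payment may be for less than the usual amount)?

108 payments

Monthly rate r = 29.6%/12 = 2.46667% = 0.0246667.
Recurrence: B ← B·(1+r) − $172.00.
Month 1: interest $159.59; balance after payment $6,457.59.
Month 2: interest $159.29; balance after payment $6,444.88.
Closed form: n = −ln(1 − rB₀/P)/ln(1+r) = −ln(0.072132)/ln(1.02467) ≈ 107.901, so the balance reaches zero during payment 108.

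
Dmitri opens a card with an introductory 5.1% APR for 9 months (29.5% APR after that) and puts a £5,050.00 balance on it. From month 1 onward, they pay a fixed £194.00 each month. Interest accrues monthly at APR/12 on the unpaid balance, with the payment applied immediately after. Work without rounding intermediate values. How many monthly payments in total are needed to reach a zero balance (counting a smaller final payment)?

Promo months 1–9 at r₀ = 5.1%/12 = 0.00425; months 10+ at r₁ = 29.5%/12 = 0.0245833.
After month 9: iterate B ← B·(1+r₀) − £194.00 for 9 months → £3,470.50.
Then at r₁ with £194.00/mo: n₂ = −ln(1 − r₁·B/P)/ln(1+r₁) ≈ 23.86 → 24 more payments.

33 payments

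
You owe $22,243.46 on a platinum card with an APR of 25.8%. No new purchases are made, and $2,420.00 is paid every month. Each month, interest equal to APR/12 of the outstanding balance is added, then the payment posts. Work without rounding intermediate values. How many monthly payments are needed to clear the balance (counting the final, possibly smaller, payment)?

Monthly rate r = 25.8%/12 = 2.15% = 0.0215.
Recurrence: B ← B·(1+r) − $2,420.00.
Month 1: interest $478.23; balance after payment $20,301.69.
Month 2: interest $436.49; balance after payment $18,318.18.
Closed form: n = −ln(1 − rB₀/P)/ln(1+r) = −ln(0.80238)/ln(1.0215) ≈ 10.350, so the balance reaches zero during payment 11.

11 months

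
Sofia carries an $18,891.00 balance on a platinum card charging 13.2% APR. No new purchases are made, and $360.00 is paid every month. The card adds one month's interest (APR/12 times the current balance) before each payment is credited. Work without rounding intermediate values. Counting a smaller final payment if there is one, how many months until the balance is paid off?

Monthly rate r = 13.2%/12 = 1.1% = 0.011.
Recurrence: B ← B·(1+r) − $360.00.
Month 1: interest $207.80; balance after payment $18,738.80.
Month 2: interest $206.13; balance after payment $18,584.93.
Closed form: n = −ln(1 − rB₀/P)/ln(1+r) = −ln(0.42278)/ln(1.011) ≈ 78.695, so the balance reaches zero during payment 79.

79 payments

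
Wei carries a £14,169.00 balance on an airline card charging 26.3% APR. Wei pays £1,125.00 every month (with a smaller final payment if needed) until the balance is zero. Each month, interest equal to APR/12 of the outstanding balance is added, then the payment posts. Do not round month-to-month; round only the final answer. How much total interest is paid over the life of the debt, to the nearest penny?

Monthly rate r = 26.3%/12 = 2.19167% = 0.0219167.
Payoff takes n = ⌈−ln(1 − rB₀/P)/ln(1+r)⌉ = ⌈14.899⌉ = 15 payments; the last is £1,012.48.
Total paid = 14·£1,125.00 + £1,012.48 = £16,762.48.
Total interest = total paid − principal = £16,762.48 − £14,169.00 = £2,593.48.

£2,593.48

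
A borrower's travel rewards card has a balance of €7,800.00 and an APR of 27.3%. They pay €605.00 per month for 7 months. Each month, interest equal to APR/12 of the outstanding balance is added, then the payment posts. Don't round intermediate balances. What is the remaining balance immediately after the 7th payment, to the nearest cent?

€4,594.96

Monthly rate r = 27.3%/12 = 2.275% = 0.02275.
Each month: B ← B·(1+r) − €605.00.
Month 1: interest €177.45; balance after payment €7,372.45.
Month 2: interest €167.72; balance after payment €6,935.17.
Month 3: interest €157.78; balance after payment €6,487.95.
Month 4: interest €147.60; balance after payment €6,030.55.
Month 5: interest €137.19; balance after payment €5,562.74.
Month 6: interest €126.55; balance after payment €5,084.30.
Month 7: interest €115.67; balance after payment €4,594.96.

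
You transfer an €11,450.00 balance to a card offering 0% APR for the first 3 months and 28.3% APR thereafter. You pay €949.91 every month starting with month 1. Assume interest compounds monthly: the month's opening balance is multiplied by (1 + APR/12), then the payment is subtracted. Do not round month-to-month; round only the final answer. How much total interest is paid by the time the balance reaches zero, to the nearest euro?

€1,190

Promo months 1–3 at r₀ = 0%/12 = 0; months 4+ at r₁ = 28.3%/12 = 0.0235833.
After month 3 (no interest yet): B = €11,450.00 − 3·€949.91 = €8,600.27.
Then at r₁ with €949.91/mo: n₂ = −ln(1 − r₁·B/P)/ln(1+r₁) ≈ 10.30 → 11 more payments.
Total paid = 13·€949.91 + €291.29 = €12,640.12; interest = €12,640.12 − €11,450.00 = €1,190.12.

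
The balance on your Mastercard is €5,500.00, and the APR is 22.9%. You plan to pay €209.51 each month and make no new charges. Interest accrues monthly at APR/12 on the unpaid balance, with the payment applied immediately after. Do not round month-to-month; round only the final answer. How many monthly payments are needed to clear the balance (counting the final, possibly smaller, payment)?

37 payments

Monthly rate r = 22.9%/12 = 1.90833% = 0.0190833.
Recurrence: B ← B·(1+r) − €209.51.
Month 1: interest €104.96; balance after payment €5,395.45.
Month 2: interest €102.96; balance after payment €5,288.90.
Closed form: n = −ln(1 − rB₀/P)/ln(1+r) = −ln(0.49903)/ln(1.01908) ≈ 36.770, so the balance reaches zero during payment 37.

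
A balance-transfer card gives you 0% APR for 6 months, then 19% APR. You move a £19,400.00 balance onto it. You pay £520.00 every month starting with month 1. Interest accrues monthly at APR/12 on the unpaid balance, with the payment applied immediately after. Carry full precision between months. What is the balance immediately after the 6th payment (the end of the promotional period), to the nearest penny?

£16,280.00

Promo months 1–6 at r₀ = 0%/12 = 0; months 7+ at r₁ = 19%/12 = 0.0158333.
After month 6 (no interest yet): B = £19,400.00 − 6·£520.00 = £16,280.00.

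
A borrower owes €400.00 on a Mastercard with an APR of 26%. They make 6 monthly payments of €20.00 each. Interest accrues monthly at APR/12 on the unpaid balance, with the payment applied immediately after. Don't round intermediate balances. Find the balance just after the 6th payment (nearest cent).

€328.21

Monthly rate r = 26%/12 = 2.16667% = 0.0216667.
Each month: B ← B·(1+r) − €20.00.
Month 1: interest €8.67; balance after payment €388.67.
Month 2: interest €8.42; balance after payment €377.09.
Month 3: interest €8.17; balance after payment €365.26.
Month 4: interest €7.91; balance after payment €353.17.
Month 5: interest €7.65; balance after payment €340.82.
Month 6: interest €7.38; balance after payment €328.21.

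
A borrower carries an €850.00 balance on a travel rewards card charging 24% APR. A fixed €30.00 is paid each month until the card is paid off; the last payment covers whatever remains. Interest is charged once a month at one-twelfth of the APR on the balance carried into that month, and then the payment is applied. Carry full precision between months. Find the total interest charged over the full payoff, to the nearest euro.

Monthly rate r = 24%/12 = 2% = 0.02.
Payoff takes n = ⌈−ln(1 − rB₀/P)/ln(1+r)⌉ = ⌈42.229⌉ = 43 payments; the last is €6.93.
Total paid = 42·€30.00 + €6.93 = €1,266.93.
Total interest = total paid − principal = €1,266.93 − €850.00 = €416.93.

€417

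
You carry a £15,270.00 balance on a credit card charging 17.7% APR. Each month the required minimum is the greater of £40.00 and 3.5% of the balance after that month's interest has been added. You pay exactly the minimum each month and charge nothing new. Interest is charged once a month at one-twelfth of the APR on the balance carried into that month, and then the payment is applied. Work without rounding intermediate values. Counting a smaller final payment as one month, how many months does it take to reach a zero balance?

Monthly rate r = 17.7%/12 = 1.475% = 0.01475.
While 3.5% of the post-interest balance exceeds £40.00, each month B ← (B·(1+r))·(1 − 0.035), i.e. B shrinks by the factor (1+r)·0.965 = 0.97923.
This holds for months 1–125. Entering month 126 the balance is £1,108.24; 3.5% of the post-interest balance is now below £40.00, so the flat £40.00 minimum applies from here.
From month 126 a fixed £40.00 at rate r clears £1,108.24 in 36 more payments. Total: 125 + 36 = 161 months.

161 months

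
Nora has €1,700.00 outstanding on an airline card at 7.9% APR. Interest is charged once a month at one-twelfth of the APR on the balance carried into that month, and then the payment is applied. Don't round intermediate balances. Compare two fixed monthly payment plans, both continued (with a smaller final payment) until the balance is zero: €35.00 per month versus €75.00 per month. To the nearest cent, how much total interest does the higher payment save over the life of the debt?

Monthly rate r = 7.9%/12 = 0.658333% = 0.00658333.
At €35.00/mo: n = ⌈−ln(1 − rB₀/P)/ln(1+r)⌉ = 59 payments (last €25.25); total interest = total paid − €1,700.00 = €355.25.
At €75.00/mo: 25 payments (last €47.17); total interest €147.17.
Interest saved = €355.25 − €147.17 = €208.08.

€208.08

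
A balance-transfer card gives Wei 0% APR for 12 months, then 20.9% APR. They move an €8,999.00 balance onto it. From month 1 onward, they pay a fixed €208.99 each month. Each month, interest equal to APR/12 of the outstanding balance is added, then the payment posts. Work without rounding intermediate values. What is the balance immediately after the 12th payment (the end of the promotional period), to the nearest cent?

Promo months 1–12 at r₀ = 0%/12 = 0; months 13+ at r₁ = 20.9%/12 = 0.0174167.
After month 12 (no interest yet): B = €8,999.00 − 12·€208.99 = €6,491.12.

€6,491.12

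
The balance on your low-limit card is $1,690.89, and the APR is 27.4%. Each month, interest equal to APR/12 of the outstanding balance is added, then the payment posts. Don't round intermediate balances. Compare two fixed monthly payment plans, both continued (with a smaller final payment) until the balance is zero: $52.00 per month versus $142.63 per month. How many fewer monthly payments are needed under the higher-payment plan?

Monthly rate r = 27.4%/12 = 2.28333% = 0.0228333.
At $52.00/mo: n = ⌈−ln(1 − rB₀/P)/ln(1+r)⌉ = 61 payments (last $4.75); total interest = total paid − $1,690.89 = $1,433.86.
At $142.63/mo: 14 payments (last $140.04); total interest $303.34.
Payments saved = 61 − 14 = 47.

47 fewer payments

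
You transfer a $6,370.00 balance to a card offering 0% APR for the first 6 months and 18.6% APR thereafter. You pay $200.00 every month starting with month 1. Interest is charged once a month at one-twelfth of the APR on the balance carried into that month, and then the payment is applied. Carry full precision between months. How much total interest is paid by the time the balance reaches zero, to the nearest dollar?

$1,487

Promo months 1–6 at r₀ = 0%/12 = 0; months 7+ at r₁ = 18.6%/12 = 0.0155.
After month 6 (no interest yet): B = $6,370.00 − 6·$200.00 = $5,170.00.
Then at r₁ with $200.00/mo: n₂ = −ln(1 − r₁·B/P)/ln(1+r₁) ≈ 33.28 → 34 more payments.
Total paid = 39·$200.00 + $57.20 = $7,857.20; interest = $7,857.20 − $6,370.00 = $1,487.20.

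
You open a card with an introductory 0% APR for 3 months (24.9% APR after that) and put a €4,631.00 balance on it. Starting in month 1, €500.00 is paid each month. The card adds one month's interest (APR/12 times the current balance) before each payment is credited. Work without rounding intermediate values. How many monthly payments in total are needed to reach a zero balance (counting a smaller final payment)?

Promo months 1–3 at r₀ = 0%/12 = 0; months 4+ at r₁ = 24.9%/12 = 0.02075.
After month 3 (no interest yet): B = €4,631.00 − 3·€500.00 = €3,131.00.
Then at r₁ with €500.00/mo: n₂ = −ln(1 − r₁·B/P)/ln(1+r₁) ≈ 6.78 → 7 more payments.

10 months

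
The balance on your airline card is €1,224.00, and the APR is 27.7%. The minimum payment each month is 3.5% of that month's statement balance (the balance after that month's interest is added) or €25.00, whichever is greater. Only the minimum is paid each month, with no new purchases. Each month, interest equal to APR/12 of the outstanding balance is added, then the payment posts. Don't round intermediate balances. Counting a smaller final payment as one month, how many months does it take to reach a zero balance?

Monthly rate r = 27.7%/12 = 2.30833% = 0.0230833.
While 3.5% of the post-interest balance exceeds €25.00, each month B ← (B·(1+r))·(1 − 0.035), i.e. B shrinks by the factor (1+r)·0.965 = 0.98728.
This holds for months 1–44. Entering month 45 the balance is €696.74; 3.5% of the post-interest balance is now below €25.00, so the flat €25.00 minimum applies from here.
From month 45 a fixed €25.00 at rate r clears €696.74 in 46 more payments. Total: 44 + 46 = 90 months.

90 months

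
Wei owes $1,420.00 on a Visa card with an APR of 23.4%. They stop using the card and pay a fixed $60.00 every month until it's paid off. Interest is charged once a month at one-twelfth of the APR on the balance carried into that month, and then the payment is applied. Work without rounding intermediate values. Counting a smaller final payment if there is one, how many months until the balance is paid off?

33 payments

Monthly rate r = 23.4%/12 = 1.95% = 0.0195.
Recurrence: B ← B·(1+r) − $60.00.
Month 1: interest $27.69; balance after payment $1,387.69.
Month 2: interest $27.06; balance after payment $1,354.75.
Closed form: n = −ln(1 − rB₀/P)/ln(1+r) = −ln(0.5385)/ln(1.0195) ≈ 32.050, so the balance reaches zero during payment 33.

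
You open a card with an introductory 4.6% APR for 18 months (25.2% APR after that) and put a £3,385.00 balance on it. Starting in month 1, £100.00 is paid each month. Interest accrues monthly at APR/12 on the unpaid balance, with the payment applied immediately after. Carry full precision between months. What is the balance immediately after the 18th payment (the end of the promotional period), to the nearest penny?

£1,766.47

Promo months 1–18 at r₀ = 4.6%/12 = 0.00383333; months 19+ at r₁ = 25.2%/12 = 0.021.
After month 18: iterate B ← B·(1+r₀) − £100.00 for 18 months → £1,766.47.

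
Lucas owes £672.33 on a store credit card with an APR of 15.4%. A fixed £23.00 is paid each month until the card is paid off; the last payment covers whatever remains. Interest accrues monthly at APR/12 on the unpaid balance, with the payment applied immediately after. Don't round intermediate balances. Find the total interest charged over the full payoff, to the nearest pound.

Monthly rate r = 15.4%/12 = 1.28333% = 0.0128333.
Payoff takes n = ⌈−ln(1 − rB₀/P)/ln(1+r)⌉ = ⌈36.876⌉ = 37 payments; the last is £20.16.
Total paid = 36·£23.00 + £20.16 = £848.16.
Total interest = total paid − principal = £848.16 − £672.33 = £175.83.

£176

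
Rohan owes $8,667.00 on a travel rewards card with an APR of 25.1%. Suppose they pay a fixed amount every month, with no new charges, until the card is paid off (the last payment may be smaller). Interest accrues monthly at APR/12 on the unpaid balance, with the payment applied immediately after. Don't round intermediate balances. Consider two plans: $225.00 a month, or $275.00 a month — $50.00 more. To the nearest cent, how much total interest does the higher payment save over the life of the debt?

$3,507.40

Monthly rate r = 25.1%/12 = 2.09167% = 0.0209167.
At $225.00/mo: n = ⌈−ln(1 − rB₀/P)/ln(1+r)⌉ = 80 payments (last $33.24); total interest = total paid − $8,667.00 = $9,141.24.
At $275.00/mo: 53 payments (last $0.84); total interest $5,633.84.
Interest saved = $9,141.24 − $5,633.84 = $3,507.40.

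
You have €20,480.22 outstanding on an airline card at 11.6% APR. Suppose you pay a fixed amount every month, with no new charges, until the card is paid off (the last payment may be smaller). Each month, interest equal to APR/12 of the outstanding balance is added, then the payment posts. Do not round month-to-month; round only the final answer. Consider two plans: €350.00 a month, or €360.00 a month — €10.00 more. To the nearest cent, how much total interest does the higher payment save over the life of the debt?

Monthly rate r = 11.6%/12 = 0.966667% = 0.00966667.
At €350.00/mo: n = ⌈−ln(1 − rB₀/P)/ln(1+r)⌉ = 87 payments (last €238.67); total interest = total paid − €20,480.22 = €9,858.45.
At €360.00/mo: 83 payments (last €355.38); total interest €9,395.16.
Interest saved = €9,858.45 − €9,395.16 = €463.29.

€463.29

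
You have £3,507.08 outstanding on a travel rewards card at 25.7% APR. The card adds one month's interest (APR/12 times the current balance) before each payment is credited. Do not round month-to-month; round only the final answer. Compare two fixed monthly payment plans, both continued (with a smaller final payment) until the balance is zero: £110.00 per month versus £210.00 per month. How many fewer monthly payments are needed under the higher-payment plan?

34 fewer payments

Monthly rate r = 25.7%/12 = 2.14167% = 0.0214167.
At £110.00/mo: n = ⌈−ln(1 − rB₀/P)/ln(1+r)⌉ = 55 payments (last £20.89); total interest = total paid − £3,507.08 = £2,453.81.
At £210.00/mo: 21 payments (last £186.89); total interest £879.81.
Payments saved = 55 − 21 = 34.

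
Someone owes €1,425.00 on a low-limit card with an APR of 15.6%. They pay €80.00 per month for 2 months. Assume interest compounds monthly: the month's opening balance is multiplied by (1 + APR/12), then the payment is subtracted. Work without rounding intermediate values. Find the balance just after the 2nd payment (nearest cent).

Monthly rate r = 15.6%/12 = 1.3% = 0.013.
Each month: B ← B·(1+r) − €80.00.
Month 1: interest €18.52; balance after payment €1,363.53.
Month 2: interest €17.73; balance after payment €1,301.25.

€1,301.25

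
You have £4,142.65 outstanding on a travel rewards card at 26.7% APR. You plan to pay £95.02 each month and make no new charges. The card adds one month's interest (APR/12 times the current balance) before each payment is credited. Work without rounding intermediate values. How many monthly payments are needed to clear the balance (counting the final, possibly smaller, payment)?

160 payments

Monthly rate r = 26.7%/12 = 2.225% = 0.02225.
Recurrence: B ← B·(1+r) − £95.02.
Month 1: interest £92.17; balance after payment £4,139.80.
Month 2: interest £92.11; balance after payment £4,136.89.
Closed form: n = −ln(1 − rB₀/P)/ln(1+r) = −ln(0.029952)/ln(1.02225) ≈ 159.418, so the balance reaches zero during payment 160.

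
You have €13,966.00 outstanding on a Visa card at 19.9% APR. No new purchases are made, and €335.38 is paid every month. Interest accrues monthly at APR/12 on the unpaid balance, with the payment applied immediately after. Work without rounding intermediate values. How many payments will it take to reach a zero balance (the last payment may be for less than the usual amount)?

Monthly rate r = 19.9%/12 = 1.65833% = 0.0165833.
Recurrence: B ← B·(1+r) − €335.38.
Month 1: interest €231.60; balance after payment €13,862.22.
Month 2: interest €229.88; balance after payment €13,756.72.
Closed form: n = −ln(1 − rB₀/P)/ln(1+r) = −ln(0.30943)/ln(1.01658) ≈ 71.320, so the balance reaches zero during payment 72.

72 months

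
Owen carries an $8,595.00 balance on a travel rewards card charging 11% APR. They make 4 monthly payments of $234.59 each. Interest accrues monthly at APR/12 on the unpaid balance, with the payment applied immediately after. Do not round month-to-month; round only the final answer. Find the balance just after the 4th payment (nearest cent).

$7,963.17

Monthly rate r = 11%/12 = 0.916667% = 0.00916667.
Each month: B ← B·(1+r) − $234.59.
Month 1: interest $78.79; balance after payment $8,439.20.
Month 2: interest $77.36; balance after payment $8,281.97.
Month 3: interest $75.92; balance after payment $8,123.29.
Month 4: interest $74.46; balance after payment $7,963.17.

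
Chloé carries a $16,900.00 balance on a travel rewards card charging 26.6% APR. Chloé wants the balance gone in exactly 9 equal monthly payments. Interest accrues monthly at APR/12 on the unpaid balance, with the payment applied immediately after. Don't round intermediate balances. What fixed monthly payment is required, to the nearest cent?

Monthly rate r = 26.6%/12 = 2.21667% = 0.0221667.
Level-payment amortization: P = B₀·r / (1 − (1+r)^(−n)) = 16900.00·0.0221667 / (1 − 1.02217^(−9)).
Denominator 1 − (1+r)^(−9) = 0.17907294.
P = 374.617 / 0.17907294 ≈ 2091.98.

$2,091.98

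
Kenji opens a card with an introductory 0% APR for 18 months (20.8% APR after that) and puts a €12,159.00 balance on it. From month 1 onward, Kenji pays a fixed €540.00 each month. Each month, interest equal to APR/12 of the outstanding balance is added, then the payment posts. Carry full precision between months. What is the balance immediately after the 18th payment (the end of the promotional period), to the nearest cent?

Promo months 1–18 at r₀ = 0%/12 = 0; months 19+ at r₁ = 20.8%/12 = 0.0173333.
After month 18 (no interest yet): B = €12,159.00 − 18·€540.00 = €2,439.00.

€2,439.00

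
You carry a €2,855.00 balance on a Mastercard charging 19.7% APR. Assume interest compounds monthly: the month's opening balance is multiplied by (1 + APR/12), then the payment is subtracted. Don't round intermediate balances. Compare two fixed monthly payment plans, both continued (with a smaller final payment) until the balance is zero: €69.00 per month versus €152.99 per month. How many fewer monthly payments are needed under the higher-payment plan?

47 fewer payments

Monthly rate r = 19.7%/12 = 1.64167% = 0.0164167.
At €69.00/mo: n = ⌈−ln(1 − rB₀/P)/ln(1+r)⌉ = 70 payments (last €57.71); total interest = total paid − €2,855.00 = €1,963.71.
At €152.99/mo: 23 payments (last €71.38); total interest €582.16.
Payments saved = 70 − 23 = 47.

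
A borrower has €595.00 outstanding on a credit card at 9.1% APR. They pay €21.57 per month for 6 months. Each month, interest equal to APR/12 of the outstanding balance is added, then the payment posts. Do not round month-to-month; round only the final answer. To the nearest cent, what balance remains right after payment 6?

€490.69

Monthly rate r = 9.1%/12 = 0.758333% = 0.00758333.
Each month: B ← B·(1+r) − €21.57.
Month 1: interest €4.51; balance after payment €577.94.
Month 2: interest €4.38; balance after payment €560.75.
Month 3: interest €4.25; balance after payment €543.44.
Month 4: interest €4.12; balance after payment €525.99.
Month 5: interest €3.99; balance after payment €508.41.
Month 6: interest €3.86; balance after payment €490.69.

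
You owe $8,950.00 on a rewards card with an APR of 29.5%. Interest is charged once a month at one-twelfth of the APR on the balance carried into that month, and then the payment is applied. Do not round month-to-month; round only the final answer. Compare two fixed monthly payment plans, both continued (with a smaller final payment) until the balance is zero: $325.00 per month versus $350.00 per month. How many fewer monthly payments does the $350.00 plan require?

Monthly rate r = 29.5%/12 = 2.45833% = 0.0245833.
At $325.00/mo: n = ⌈−ln(1 − rB₀/P)/ln(1+r)⌉ = 47 payments (last $173.69); total interest = total paid − $8,950.00 = $6,173.69.
At $350.00/mo: 41 payments (last $276.23); total interest $5,326.23.
Payments saved = 47 − 41 = 6.

6 fewer payments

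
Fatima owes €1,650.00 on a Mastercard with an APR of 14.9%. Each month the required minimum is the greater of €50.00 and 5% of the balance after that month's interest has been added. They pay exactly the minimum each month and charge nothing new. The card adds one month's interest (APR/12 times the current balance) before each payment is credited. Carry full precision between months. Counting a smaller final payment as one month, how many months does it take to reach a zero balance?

Monthly rate r = 14.9%/12 = 1.24167% = 0.0124167.
While 5% of the post-interest balance exceeds €50.00, each month B ← (B·(1+r))·(1 − 0.05), i.e. B shrinks by the factor (1+r)·0.95 = 0.9618.
This holds for months 1–14. Entering month 15 the balance is €956.41; 5% of the post-interest balance is now below €50.00, so the flat €50.00 minimum applies from here.
From month 15 a fixed €50.00 at rate r clears €956.41 in 22 more payments. Total: 14 + 22 = 36 months.

36 months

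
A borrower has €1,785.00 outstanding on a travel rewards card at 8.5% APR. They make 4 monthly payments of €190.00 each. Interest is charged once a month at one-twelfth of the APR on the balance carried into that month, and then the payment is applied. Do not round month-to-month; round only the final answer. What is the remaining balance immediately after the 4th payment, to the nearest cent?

Monthly rate r = 8.5%/12 = 0.708333% = 0.00708333.
Each month: B ← B·(1+r) − €190.00.
Month 1: interest €12.64; balance after payment €1,607.64.
Month 2: interest €11.39; balance after payment €1,429.03.
Month 3: interest €10.12; balance after payment €1,249.15.
Month 4: interest €8.85; balance after payment €1,068.00.

€1,068.00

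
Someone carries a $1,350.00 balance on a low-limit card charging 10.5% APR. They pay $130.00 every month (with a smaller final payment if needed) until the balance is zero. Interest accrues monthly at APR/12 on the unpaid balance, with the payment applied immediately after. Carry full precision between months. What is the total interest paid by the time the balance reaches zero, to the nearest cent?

$71.54

Monthly rate r = 10.5%/12 = 0.875% = 0.00875.
Payoff takes n = ⌈−ln(1 − rB₀/P)/ln(1+r)⌉ = ⌈10.935⌉ = 11 payments; the last is $121.54.
Total paid = 10·$130.00 + $121.54 = $1,421.54.
Total interest = total paid − principal = $1,421.54 − $1,350.00 = $71.54.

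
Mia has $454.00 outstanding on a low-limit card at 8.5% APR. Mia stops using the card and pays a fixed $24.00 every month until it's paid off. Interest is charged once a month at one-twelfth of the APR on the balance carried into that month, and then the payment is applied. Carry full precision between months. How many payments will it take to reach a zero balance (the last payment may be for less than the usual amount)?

21 payments

Monthly rate r = 8.5%/12 = 0.708333% = 0.00708333.
Recurrence: B ← B·(1+r) − $24.00.
Month 1: interest $3.22; balance after payment $433.22.
Month 2: interest $3.07; balance after payment $412.28.
Closed form: n = −ln(1 − rB₀/P)/ln(1+r) = −ln(0.86601)/ln(1.00708) ≈ 20.382, so the balance reaches zero during payment 21.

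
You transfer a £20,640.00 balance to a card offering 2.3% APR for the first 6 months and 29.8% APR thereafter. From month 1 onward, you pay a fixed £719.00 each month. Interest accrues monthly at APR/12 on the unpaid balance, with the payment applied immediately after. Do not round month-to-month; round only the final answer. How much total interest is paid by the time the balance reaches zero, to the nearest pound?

Promo months 1–6 at r₀ = 2.3%/12 = 0.00191667; months 7+ at r₁ = 29.8%/12 = 0.0248333.
After month 6: iterate B ← B·(1+r₀) − £719.00 for 6 months → £16,543.78.
Then at r₁ with £719.00/mo: n₂ = −ln(1 − r₁·B/P)/ln(1+r₁) ≈ 34.54 → 35 more payments.
Total paid = 40·£719.00 + £389.48 = £29,149.48; interest = £29,149.48 − £20,640.00 = £8,509.48.

£8,509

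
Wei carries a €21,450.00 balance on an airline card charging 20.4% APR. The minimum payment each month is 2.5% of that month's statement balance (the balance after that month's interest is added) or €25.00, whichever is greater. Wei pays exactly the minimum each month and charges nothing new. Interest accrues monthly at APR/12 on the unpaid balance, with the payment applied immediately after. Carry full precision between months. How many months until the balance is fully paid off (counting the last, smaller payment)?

430 months

Monthly rate r = 20.4%/12 = 1.7% = 0.017.
While 2.5% of the post-interest balance exceeds €25.00, each month B ← (B·(1+r))·(1 − 0.025), i.e. B shrinks by the factor (1+r)·0.975 = 0.99157.
This holds for months 1–365. Entering month 366 the balance is €977.82; 2.5% of the post-interest balance is now below €25.00, so the flat €25.00 minimum applies from here.
From month 366 a fixed €25.00 at rate r clears €977.82 in 65 more payments. Total: 365 + 65 = 430 months.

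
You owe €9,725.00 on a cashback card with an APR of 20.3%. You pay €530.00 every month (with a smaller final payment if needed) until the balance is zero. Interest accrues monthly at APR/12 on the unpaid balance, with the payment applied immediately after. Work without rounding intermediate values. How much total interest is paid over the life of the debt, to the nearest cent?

Monthly rate r = 20.3%/12 = 1.69167% = 0.0169167.
Payoff takes n = ⌈−ln(1 − rB₀/P)/ln(1+r)⌉ = ⌈22.155⌉ = 23 payments; the last is €82.63.
Total paid = 22·€530.00 + €82.63 = €11,742.63.
Total interest = total paid − principal = €11,742.63 − €9,725.00 = €2,017.63.

€2,017.63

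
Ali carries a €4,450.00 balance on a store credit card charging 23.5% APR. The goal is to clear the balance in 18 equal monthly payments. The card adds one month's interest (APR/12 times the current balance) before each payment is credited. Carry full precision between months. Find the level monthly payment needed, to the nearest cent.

€295.74

Monthly rate r = 23.5%/12 = 1.95833% = 0.0195833.
Level-payment amortization: P = B₀·r / (1 − (1+r)^(−n)) = 4450.00·0.0195833 / (1 − 1.01958^(−18)).
Denominator 1 − (1+r)^(−18) = 0.294672361.
P = 87.1458 / 0.294672361 ≈ 295.74.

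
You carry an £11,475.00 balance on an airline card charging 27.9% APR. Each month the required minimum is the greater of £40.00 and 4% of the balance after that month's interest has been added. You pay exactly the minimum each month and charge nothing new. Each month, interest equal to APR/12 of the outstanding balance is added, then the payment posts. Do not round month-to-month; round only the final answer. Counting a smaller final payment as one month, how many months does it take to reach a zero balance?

175 months

Monthly rate r = 27.9%/12 = 2.325% = 0.02325.
While 4% of the post-interest balance exceeds £40.00, each month B ← (B·(1+r))·(1 − 0.04), i.e. B shrinks by the factor (1+r)·0.96 = 0.98232.
This holds for months 1–139. Entering month 140 the balance is £961.43; 4% of the post-interest balance is now below £40.00, so the flat £40.00 minimum applies from here.
From month 140 a fixed £40.00 at rate r clears £961.43 in 36 more payments. Total: 139 + 36 = 175 months.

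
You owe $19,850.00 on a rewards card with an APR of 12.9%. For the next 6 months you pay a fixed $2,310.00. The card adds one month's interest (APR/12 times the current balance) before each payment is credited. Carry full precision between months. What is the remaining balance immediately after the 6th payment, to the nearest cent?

$6,927.36

Monthly rate r = 12.9%/12 = 1.075% = 0.01075.
Each month: B ← B·(1+r) − $2,310.00.
Month 1: interest $213.39; balance after payment $17,753.39.
Month 2: interest $190.85; balance after payment $15,634.24.
Month 3: interest $168.07; balance after payment $13,492.30.
Month 4: interest $145.04; balance after payment $11,327.35.
Month 5: interest $121.77; balance after payment $9,139.12.
Month 6: interest $98.25; balance after payment $6,927.36.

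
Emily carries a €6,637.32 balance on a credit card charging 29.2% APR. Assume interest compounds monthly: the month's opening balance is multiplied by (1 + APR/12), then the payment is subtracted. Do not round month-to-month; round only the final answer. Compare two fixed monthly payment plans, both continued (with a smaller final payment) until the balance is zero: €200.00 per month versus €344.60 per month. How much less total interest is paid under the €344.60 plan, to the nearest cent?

€4,643.69

Monthly rate r = 29.2%/12 = 2.43333% = 0.0243333.
At €200.00/mo: n = ⌈−ln(1 − rB₀/P)/ln(1+r)⌉ = 69 payments (last €108.86); total interest = total paid − €6,637.32 = €7,071.54.
At €344.60/mo: 27 payments (last €105.57); total interest €2,427.85.
Interest saved = €7,071.54 − €2,427.85 = €4,643.69.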